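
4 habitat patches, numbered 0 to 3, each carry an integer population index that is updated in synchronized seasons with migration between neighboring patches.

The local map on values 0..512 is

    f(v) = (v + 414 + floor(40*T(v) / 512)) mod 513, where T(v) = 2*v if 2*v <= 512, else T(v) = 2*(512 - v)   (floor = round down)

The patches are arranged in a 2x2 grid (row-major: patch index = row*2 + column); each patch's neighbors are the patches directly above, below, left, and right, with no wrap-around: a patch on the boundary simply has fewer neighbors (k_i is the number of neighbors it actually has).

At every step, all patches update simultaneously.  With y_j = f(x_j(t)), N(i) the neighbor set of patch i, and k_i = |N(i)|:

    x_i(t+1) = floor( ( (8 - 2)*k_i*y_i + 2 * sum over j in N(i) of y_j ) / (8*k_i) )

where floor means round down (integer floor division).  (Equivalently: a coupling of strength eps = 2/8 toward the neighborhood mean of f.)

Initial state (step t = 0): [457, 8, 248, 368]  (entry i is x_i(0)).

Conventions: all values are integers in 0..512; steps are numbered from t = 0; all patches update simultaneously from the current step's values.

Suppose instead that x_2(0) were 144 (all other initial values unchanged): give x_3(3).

Simulating step by step:
t=0: [457, 8, 144, 368]
t=1: [335, 399, 132, 279]
t=2: [243, 297, 99, 208]
t=3: [166, 213, 51, 136]

Answer: x_3(3) = 136
Key observation: This trace re-runs the system from the modified initial state.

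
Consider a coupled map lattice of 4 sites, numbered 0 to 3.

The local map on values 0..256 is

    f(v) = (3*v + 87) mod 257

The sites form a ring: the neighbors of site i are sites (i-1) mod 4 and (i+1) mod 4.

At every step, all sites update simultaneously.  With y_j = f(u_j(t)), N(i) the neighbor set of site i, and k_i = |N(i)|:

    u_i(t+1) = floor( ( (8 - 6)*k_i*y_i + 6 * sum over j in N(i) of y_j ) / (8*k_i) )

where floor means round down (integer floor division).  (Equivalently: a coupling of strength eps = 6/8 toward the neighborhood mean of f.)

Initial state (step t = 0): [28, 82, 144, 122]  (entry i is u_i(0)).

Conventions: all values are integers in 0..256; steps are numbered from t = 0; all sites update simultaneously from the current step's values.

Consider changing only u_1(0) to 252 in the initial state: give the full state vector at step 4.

Simulating step by step:
t=0: [28, 252, 144, 122]
t=1: [143, 84, 101, 115]
t=2: [96, 71, 129, 94]
t=3: [87, 136, 112, 153]
t=4: [124, 155, 142, 104]

Answer: [124, 155, 142, 104]
Key observation: This trace re-runs the system from the modified initial state.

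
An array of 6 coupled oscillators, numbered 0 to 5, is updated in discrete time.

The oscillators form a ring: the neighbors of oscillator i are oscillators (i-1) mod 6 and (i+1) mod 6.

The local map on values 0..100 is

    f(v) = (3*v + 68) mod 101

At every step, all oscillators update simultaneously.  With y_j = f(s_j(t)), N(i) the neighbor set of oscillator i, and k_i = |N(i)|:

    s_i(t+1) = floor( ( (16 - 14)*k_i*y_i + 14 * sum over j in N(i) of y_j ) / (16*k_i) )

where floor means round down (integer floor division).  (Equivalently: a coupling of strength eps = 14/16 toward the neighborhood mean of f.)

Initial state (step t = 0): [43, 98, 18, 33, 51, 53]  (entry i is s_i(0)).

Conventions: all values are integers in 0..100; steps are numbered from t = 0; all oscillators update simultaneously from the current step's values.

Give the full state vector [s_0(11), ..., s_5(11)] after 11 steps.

Simulating step by step:
t=0: [43, 98, 18, 33, 51, 53]
t=1: [48, 58, 57, 25, 42, 53]
t=2: [29, 25, 40, 62, 40, 48]
t=3: [29, 66, 52, 82, 38, 62]
t=4: [57, 41, 35, 46, 37, 65]
t=5: [70, 58, 50, 66, 38, 57]
t=6: [43, 45, 47, 50, 54, 73]
t=7: [49, 45, 8, 17, 47, 64]
t=8: [27, 46, 19, 45, 34, 16]
t=9: [14, 32, 5, 40, 15, 53]
t=10: [39, 48, 76, 52, 50, 12]
t=11: [16, 79, 25, 50, 12, 44]

Answer: [16, 79, 25, 50, 12, 44]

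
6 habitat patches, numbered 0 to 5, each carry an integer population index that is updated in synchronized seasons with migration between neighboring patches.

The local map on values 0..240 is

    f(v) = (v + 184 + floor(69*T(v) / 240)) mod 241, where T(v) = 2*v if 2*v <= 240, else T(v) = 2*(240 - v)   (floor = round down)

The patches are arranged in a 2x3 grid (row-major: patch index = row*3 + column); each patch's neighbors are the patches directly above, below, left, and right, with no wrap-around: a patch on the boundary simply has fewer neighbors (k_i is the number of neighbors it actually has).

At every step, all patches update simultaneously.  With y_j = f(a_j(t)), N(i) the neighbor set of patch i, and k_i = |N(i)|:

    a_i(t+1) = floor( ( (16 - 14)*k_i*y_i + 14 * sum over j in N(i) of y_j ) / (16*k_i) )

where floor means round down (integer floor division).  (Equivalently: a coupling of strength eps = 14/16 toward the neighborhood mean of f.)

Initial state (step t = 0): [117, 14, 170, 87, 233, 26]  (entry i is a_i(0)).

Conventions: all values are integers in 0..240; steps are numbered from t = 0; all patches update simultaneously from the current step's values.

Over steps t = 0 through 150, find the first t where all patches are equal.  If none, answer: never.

Answer: 5
Key observation: Synchronization is absorbing here: once all patches are equal they stay equal, and step 5 is the first all-equal step.

Derivation:
t=0: [117, 14, 170, 87, 233, 26]  (not all equal)
t=1: [141, 159, 207, 144, 171, 173]  (not all equal)
t=2: [144, 152, 153, 145, 148, 159]  (not all equal)
t=3: [143, 143, 146, 142, 144, 144]  (not all equal)
t=4: [141, 141, 141, 141, 141, 142]  (not all equal)
t=5: [140, 140, 140, 140, 140, 140]  (all equal)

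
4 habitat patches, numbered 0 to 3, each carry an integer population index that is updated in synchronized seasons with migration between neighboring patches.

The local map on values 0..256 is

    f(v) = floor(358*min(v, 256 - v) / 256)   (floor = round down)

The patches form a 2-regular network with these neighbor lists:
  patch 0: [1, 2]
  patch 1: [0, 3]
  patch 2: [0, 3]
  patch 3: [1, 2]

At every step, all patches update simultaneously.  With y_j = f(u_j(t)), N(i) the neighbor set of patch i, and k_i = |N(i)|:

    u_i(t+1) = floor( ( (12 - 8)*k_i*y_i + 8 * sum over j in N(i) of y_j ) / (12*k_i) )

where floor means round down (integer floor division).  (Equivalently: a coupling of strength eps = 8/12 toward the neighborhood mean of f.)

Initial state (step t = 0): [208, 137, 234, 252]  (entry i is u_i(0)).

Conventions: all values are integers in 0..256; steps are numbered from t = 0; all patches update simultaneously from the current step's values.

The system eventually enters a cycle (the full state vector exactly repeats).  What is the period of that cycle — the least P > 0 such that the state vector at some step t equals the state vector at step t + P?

Answer: 2
Key observation: The state at step 24, [169, 169, 169, 169], reappears at step 26 — and no state repeats earlier — so the cycle the system enters has period 2.

Derivation:
t=0: [208, 137, 234, 252]
t=1: [87, 79, 34, 67]
t=2: [92, 108, 87, 83]
t=3: [133, 131, 121, 129]
t=4: [171, 174, 172, 173]
t=5: [116, 116, 117, 115]
t=6: [162, 161, 161, 161]
t=7: [131, 131, 131, 132]
t=8: [174, 173, 173, 173]
t=9: [115, 115, 115, 116]
t=10: [160, 160, 160, 160]
t=11: [134, 134, 134, 134]
t=12: [170, 170, 170, 170]
t=13: [120, 120, 120, 120]
t=14: [167, 167, 167, 167]
t=15: [124, 124, 124, 124]
t=16: [173, 173, 173, 173]
t=17: [116, 116, 116, 116]
t=18: [162, 162, 162, 162]
t=19: [131, 131, 131, 131]
t=20: [174, 174, 174, 174]
t=21: [114, 114, 114, 114]
t=22: [159, 159, 159, 159]
t=23: [135, 135, 135, 135]
t=24: [169, 169, 169, 169]
t=25: [121, 121, 121, 121]
t=26: [169, 169, 169, 169]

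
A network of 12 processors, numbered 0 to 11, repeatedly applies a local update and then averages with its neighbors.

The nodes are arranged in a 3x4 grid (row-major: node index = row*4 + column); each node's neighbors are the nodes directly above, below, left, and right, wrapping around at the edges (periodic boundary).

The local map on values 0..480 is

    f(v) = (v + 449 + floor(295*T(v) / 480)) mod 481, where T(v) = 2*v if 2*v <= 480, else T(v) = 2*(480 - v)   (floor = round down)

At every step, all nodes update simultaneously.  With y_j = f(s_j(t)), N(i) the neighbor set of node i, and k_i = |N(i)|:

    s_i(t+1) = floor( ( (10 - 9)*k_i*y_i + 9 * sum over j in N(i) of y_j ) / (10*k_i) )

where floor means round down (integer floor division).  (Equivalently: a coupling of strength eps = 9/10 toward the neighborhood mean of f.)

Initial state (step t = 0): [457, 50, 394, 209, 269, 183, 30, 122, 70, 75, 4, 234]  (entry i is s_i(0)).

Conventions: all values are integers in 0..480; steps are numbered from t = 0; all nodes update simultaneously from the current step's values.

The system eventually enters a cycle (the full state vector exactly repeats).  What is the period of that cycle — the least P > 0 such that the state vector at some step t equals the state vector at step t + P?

Simulating step by step:
t=0: [457, 50, 394, 209, 269, 183, 30, 122, 70, 75, 4, 234]
t=1: [191, 329, 272, 305, 269, 96, 349, 134, 149, 246, 190, 282]
t=2: [111, 137, 198, 154, 258, 133, 239, 141, 129, 198, 157, 218]
t=3: [214, 319, 247, 336, 230, 187, 288, 208, 271, 290, 321, 307]
t=4: [156, 193, 5, 202, 334, 151, 189, 154, 213, 91, 10, 101]
t=5: [314, 320, 423, 329, 308, 245, 386, 256, 196, 380, 319, 388]
t=6: [93, 215, 153, 214, 101, 215, 159, 214, 254, 143, 420, 142]
t=7: [265, 318, 407, 317, 263, 325, 406, 324, 212, 337, 316, 336]
t=8: [106, 216, 153, 108, 105, 217, 152, 109, 159, 149, 317, 101]
t=9: [286, 329, 248, 226, 287, 327, 249, 225, 234, 305, 249, 186]
t=10: [111, 9, 116, 245, 111, 8, 116, 245, 93, 7, 98, 255]
t=11: [219, 355, 225, 109, 218, 355, 224, 109, 222, 338, 228, 92]
t=12: [405, 470, 413, 315, 406, 469, 413, 314, 397, 473, 405, 322]
t=13: [358, 456, 357, 211, 358, 455, 357, 210, 357, 457, 356, 212]
t=14: [461, 463, 462, 454, 461, 463, 461, 455, 462, 463, 462, 454]
t=15: [452, 451, 452, 452, 452, 451, 452, 452, 452, 451, 452, 452]
t=16: [454, 454, 454, 454, 454, 454, 454, 454, 454, 454, 454, 454]
t=17: [453, 453, 453, 453, 453, 453, 453, 453, 453, 453, 453, 453]
t=18: [454, 454, 454, 454, 454, 454, 454, 454, 454, 454, 454, 454]

Answer: 2
Key observation: The state at step 16, [454, 454, 454, 454, 454, 454, 454, 454, 454, 454, 454, 454], reappears at step 18 — and no state repeats earlier — so the cycle the system enters has period 2.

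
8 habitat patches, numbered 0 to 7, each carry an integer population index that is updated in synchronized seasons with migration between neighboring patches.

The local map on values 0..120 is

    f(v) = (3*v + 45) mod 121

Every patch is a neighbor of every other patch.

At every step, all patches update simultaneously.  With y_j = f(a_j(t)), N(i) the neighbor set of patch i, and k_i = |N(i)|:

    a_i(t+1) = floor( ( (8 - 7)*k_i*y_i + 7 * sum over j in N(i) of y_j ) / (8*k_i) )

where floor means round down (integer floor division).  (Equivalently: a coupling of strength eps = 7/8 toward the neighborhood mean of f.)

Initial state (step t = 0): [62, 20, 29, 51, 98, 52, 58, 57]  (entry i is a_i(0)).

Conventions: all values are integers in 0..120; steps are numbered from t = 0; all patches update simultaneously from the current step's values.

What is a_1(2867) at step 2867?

Simulating step by step:
t=0: [62, 20, 29, 51, 98, 52, 58, 57]
t=1: [84, 84, 84, 84, 84, 84, 84, 84]
t=2: [55, 55, 55, 55, 55, 55, 55, 55]
t=3: [89, 89, 89, 89, 89, 89, 89, 89]
t=4: [70, 70, 70, 70, 70, 70, 70, 70]
t=5: [13, 13, 13, 13, 13, 13, 13, 13]
t=6: [84, 84, 84, 84, 84, 84, 84, 84]

Answer: a_1(2867) = 55
Key observation: The state at step 1, [84, 84, 84, 84, 84, 84, 84, 84], reappears at step 6: the system is in a cycle of period 5 from step 1 on.  Therefore the state at step 2867 equals the state at step 1 + ((2867 - 1) mod 5) = 2, which is [55, 55, 55, 55, 55, 55, 55, 55].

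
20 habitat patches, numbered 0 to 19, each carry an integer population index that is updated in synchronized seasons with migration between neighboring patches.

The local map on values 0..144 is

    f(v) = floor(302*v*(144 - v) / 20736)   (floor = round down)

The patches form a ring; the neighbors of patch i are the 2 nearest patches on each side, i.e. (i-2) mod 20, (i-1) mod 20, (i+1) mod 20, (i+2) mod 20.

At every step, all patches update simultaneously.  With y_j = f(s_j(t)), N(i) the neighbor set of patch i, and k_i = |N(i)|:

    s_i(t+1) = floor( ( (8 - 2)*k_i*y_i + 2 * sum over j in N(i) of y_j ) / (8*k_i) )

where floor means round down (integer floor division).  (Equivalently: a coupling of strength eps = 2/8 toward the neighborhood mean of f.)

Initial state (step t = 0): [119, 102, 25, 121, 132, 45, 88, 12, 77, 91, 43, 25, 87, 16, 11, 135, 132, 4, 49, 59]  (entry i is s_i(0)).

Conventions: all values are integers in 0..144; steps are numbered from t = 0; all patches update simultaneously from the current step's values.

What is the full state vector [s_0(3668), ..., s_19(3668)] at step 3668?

Answer: [75, 75, 75, 75, 75, 75, 75, 75, 75, 75, 75, 75, 75, 75, 75, 75, 75, 75, 75, 75]
Key observation: The state at step 5, [75, 75, 75, 75, 75, 75, 75, 75, 75, 75, 75, 75, 75, 75, 75, 75, 75, 75, 75, 75], reappears at step 6: the system is in a cycle of period 1 from step 5 on.  Therefore the state at step 3668 equals the state at step 5 + ((3668 - 5) mod 1) = 5, which is [75, 75, 75, 75, 75, 75, 75, 75, 75, 75, 75, 75, 75, 75, 75, 75, 75, 75, 75, 75].

Derivation:
t=0: [119, 102, 25, 121, 132, 45, 88, 12, 77, 91, 43, 25, 87, 16, 11, 135, 132, 4, 49, 59]
t=1: [47, 58, 42, 42, 30, 57, 64, 34, 70, 65, 63, 46, 63, 31, 24, 17, 24, 17, 59, 66]
t=2: [67, 70, 62, 62, 53, 68, 71, 58, 73, 72, 73, 65, 69, 51, 43, 33, 41, 36, 68, 70]
t=3: [74, 74, 73, 73, 71, 74, 74, 72, 74, 74, 74, 73, 73, 68, 63, 55, 61, 58, 72, 73]
t=4: [75, 75, 75, 75, 75, 75, 75, 75, 75, 75, 75, 75, 74, 74, 73, 71, 73, 72, 74, 74]
t=5: [75, 75, 75, 75, 75, 75, 75, 75, 75, 75, 75, 75, 75, 75, 75, 75, 75, 75, 75, 75]
t=6: [75, 75, 75, 75, 75, 75, 75, 75, 75, 75, 75, 75, 75, 75, 75, 75, 75, 75, 75, 75]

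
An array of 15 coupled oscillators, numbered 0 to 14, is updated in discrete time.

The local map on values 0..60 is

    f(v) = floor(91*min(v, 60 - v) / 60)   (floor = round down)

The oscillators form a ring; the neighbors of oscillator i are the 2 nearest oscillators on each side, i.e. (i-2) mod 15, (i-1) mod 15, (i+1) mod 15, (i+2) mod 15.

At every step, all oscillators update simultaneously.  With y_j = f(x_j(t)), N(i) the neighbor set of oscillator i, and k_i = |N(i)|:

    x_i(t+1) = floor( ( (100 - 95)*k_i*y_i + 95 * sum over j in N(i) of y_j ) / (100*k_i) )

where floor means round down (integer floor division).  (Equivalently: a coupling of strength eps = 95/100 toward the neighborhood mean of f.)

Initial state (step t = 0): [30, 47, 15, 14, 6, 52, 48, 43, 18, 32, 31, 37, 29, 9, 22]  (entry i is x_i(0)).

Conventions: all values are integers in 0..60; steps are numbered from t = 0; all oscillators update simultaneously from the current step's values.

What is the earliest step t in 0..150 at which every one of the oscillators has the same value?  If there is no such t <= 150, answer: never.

Simulating step by step:
t=0: [30, 47, 15, 14, 6, 52, 48, 43, 18, 32, 31, 37, 29, 9, 22]  (not all equal)
t=1: [22, 29, 23, 15, 17, 17, 18, 24, 31, 32, 36, 35, 31, 37, 30]  (not all equal)
t=2: [38, 33, 30, 31, 26, 27, 31, 34, 35, 38, 40, 38, 38, 39, 38]  (not all equal)
t=3: [37, 38, 39, 41, 42, 40, 38, 38, 36, 34, 33, 31, 31, 32, 34]  (not all equal)
t=4: [36, 33, 30, 30, 30, 30, 31, 34, 36, 38, 40, 41, 41, 39, 38]  (not all equal)
t=5: [37, 39, 41, 43, 44, 43, 41, 39, 36, 33, 31, 30, 30, 31, 33]  (not all equal)
t=6: [35, 31, 28, 26, 26, 26, 28, 32, 35, 38, 41, 42, 42, 41, 38]  (not all equal)
t=7: [36, 38, 39, 40, 40, 40, 39, 37, 36, 33, 30, 28, 28, 30, 33]  (not all equal)
t=8: [37, 34, 32, 30, 30, 31, 32, 34, 37, 39, 40, 42, 42, 40, 39]  (not all equal)
t=9: [35, 38, 40, 42, 43, 42, 40, 37, 35, 32, 29, 29, 29, 29, 32]  (not all equal)
t=10: [37, 33, 30, 28, 28, 28, 30, 34, 37, 39, 41, 42, 42, 41, 39]  (not all equal)
t=11: [35, 38, 39, 42, 43, 42, 39, 38, 35, 31, 29, 28, 28, 29, 32]  (not all equal)
t=12: [37, 34, 30, 28, 28, 28, 30, 34, 37, 38, 41, 42, 42, 40, 38]  (not all equal)
t=13: [36, 38, 39, 42, 43, 42, 39, 38, 36, 32, 30, 29, 29, 30, 32]  (not all equal)
t=14: [37, 33, 30, 28, 28, 28, 30, 33, 37, 39, 41, 43, 43, 41, 39]  (not all equal)
t=15: [35, 38, 39, 42, 43, 42, 39, 38, 35, 31, 28, 27, 27, 28, 31]  (not all equal)
t=16: [37, 34, 30, 28, 28, 28, 30, 34, 37, 38, 40, 41, 41, 40, 38]  (not all equal)
t=17: [36, 38, 39, 42, 43, 42, 39, 38, 36, 32, 30, 30, 30, 30, 32]  (not all equal)
t=18: [37, 33, 30, 28, 28, 28, 30, 33, 37, 39, 42, 44, 44, 42, 39]  (not all equal)
t=19: [35, 38, 39, 42, 43, 42, 39, 38, 35, 31, 28, 27, 27, 28, 31]  (not all equal)

Answer: never
Key observation: The state at step 15 reappears at step 19 — the system is in a cycle of period 4 from step 15 on.  No step 0..19 is synchronized, and the cycle repeats forever, so no step up to 150 (or ever) has all oscillators equal.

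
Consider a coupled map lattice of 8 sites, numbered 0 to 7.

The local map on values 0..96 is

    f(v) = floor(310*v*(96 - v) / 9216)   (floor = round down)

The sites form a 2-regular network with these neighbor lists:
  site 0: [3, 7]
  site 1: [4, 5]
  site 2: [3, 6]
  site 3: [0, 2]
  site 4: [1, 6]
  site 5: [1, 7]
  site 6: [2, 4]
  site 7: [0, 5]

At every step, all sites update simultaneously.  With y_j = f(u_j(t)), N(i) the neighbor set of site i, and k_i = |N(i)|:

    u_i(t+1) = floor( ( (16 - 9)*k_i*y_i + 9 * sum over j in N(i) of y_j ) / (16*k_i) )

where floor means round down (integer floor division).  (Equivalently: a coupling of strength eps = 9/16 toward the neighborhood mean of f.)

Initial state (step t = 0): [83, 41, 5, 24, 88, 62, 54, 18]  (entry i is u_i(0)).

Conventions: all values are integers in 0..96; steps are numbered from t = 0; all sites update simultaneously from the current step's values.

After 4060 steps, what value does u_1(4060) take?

Simulating step by step:
t=0: [83, 41, 5, 24, 88, 62, 54, 18]
t=1: [45, 58, 44, 39, 52, 64, 43, 50]
t=2: [76, 72, 75, 75, 75, 72, 76, 74]
t=3: [52, 56, 51, 51, 53, 56, 51, 54]
t=4: [76, 75, 77, 76, 76, 75, 76, 75]
t=5: [51, 51, 50, 50, 51, 52, 50, 51]
t=6: [77, 76, 77, 77, 77, 76, 77, 76]
t=7: [49, 50, 49, 49, 49, 51, 49, 50]
t=8: [77, 77, 77, 77, 77, 77, 77, 77]
t=9: [49, 49, 49, 49, 49, 49, 49, 49]
t=10: [77, 77, 77, 77, 77, 77, 77, 77]

Answer: u_1(4060) = 77
Key observation: The state at step 8, [77, 77, 77, 77, 77, 77, 77, 77], reappears at step 10: the system is in a cycle of period 2 from step 8 on.  Therefore the state at step 4060 equals the state at step 8 + ((4060 - 8) mod 2) = 8, which is [77, 77, 77, 77, 77, 77, 77, 77].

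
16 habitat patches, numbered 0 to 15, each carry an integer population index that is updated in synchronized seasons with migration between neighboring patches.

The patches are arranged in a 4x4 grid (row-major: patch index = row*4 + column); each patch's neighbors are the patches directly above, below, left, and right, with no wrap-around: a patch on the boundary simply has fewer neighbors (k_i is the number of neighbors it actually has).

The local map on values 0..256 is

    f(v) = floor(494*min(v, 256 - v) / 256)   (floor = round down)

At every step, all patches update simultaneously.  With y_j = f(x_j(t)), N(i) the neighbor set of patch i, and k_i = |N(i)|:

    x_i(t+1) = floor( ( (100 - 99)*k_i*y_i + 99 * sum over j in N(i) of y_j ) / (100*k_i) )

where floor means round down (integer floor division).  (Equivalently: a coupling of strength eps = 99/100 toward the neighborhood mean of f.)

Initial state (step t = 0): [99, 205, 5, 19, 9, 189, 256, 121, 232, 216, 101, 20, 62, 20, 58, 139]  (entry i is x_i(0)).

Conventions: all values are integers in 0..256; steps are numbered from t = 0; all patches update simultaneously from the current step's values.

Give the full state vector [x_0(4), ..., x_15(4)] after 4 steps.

Simulating step by step:
t=0: [99, 205, 5, 19, 9, 189, 256, 121, 232, 216, 101, 20, 62, 20, 58, 139]
t=1: [58, 109, 44, 120, 120, 48, 139, 26, 70, 101, 57, 215, 42, 101, 151, 76]
t=2: [219, 96, 220, 68, 113, 213, 85, 177, 168, 133, 174, 101, 163, 159, 150, 140]
t=3: [200, 75, 159, 110, 108, 199, 115, 162, 210, 149, 199, 177, 178, 206, 189, 199]
t=4: [175, 134, 192, 184, 102, 193, 147, 194, 187, 101, 176, 133, 92, 161, 104, 140]

Answer: [175, 134, 192, 184, 102, 193, 147, 194, 187, 101, 176, 133, 92, 161, 104, 140]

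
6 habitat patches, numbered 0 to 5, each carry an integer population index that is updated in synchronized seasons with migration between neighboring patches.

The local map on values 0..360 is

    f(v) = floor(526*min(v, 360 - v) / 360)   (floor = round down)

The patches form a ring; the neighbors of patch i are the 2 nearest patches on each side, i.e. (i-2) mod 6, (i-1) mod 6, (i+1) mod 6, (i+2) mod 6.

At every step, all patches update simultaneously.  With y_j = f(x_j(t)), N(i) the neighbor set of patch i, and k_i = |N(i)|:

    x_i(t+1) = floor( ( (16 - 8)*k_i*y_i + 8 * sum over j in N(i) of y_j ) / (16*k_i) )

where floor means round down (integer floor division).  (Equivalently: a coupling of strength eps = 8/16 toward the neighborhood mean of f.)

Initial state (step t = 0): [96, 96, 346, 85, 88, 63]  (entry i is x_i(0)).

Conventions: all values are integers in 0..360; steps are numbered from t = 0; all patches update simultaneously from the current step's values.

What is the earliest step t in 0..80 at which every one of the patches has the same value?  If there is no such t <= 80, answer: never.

Simulating step by step:
t=0: [96, 96, 346, 85, 88, 63]  (not all equal)
t=1: [117, 117, 76, 109, 111, 112]  (not all equal)
t=2: [160, 160, 138, 155, 156, 164]  (not all equal)
t=3: [229, 228, 215, 225, 225, 234]  (not all equal)
t=4: [193, 193, 202, 196, 196, 189]  (not all equal)
t=5: [242, 242, 235, 239, 239, 245]  (not all equal)
t=6: [173, 173, 178, 175, 175, 171]  (not all equal)
t=7: [253, 253, 256, 254, 254, 251]  (not all equal)
t=8: [155, 155, 153, 154, 154, 157]  (not all equal)
t=9: [225, 225, 224, 225, 225, 227]  (not all equal)
t=10: [196, 196, 197, 196, 196, 195]  (not all equal)
t=11: [239, 239, 238, 239, 239, 240]  (not all equal)
t=12: [176, 176, 177, 176, 176, 175]  (not all equal)
t=13: [256, 256, 257, 256, 256, 256]  (not all equal)
t=14: [150, 150, 150, 150, 150, 151]  (not all equal)
t=15: [219, 219, 219, 219, 219, 219]  (all equal)

Answer: 15
Key observation: Synchronization is absorbing here: once all patches are equal they stay equal, and step 15 is the first all-equal step.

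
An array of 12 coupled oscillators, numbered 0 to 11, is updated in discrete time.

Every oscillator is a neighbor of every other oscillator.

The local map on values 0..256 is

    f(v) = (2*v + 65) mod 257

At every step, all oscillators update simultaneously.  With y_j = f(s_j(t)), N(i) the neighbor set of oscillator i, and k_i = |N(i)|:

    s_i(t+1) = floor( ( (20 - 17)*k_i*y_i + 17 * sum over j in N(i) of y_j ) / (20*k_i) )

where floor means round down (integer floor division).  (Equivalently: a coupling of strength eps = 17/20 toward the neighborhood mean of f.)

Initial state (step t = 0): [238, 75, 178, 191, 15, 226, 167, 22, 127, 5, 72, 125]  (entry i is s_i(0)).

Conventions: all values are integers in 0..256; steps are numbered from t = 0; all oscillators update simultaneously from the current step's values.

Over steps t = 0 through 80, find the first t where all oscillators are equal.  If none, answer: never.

Simulating step by step:
t=0: [238, 75, 178, 191, 15, 226, 167, 22, 127, 5, 72, 125]  (not all equal)
t=1: [106, 119, 116, 118, 111, 104, 114, 112, 108, 109, 119, 108]  (not all equal)
t=2: [31, 33, 32, 32, 31, 30, 32, 32, 31, 31, 33, 31]  (not all equal)
t=3: [128, 128, 128, 128, 128, 127, 128, 128, 128, 128, 128, 128]  (not all equal)
t=4: [63, 63, 63, 63, 63, 63, 63, 63, 63, 63, 63, 63]  (all equal)

Answer: 4
Key observation: Synchronization is absorbing here: once all oscillators are equal they stay equal, and step 4 is the first all-equal step.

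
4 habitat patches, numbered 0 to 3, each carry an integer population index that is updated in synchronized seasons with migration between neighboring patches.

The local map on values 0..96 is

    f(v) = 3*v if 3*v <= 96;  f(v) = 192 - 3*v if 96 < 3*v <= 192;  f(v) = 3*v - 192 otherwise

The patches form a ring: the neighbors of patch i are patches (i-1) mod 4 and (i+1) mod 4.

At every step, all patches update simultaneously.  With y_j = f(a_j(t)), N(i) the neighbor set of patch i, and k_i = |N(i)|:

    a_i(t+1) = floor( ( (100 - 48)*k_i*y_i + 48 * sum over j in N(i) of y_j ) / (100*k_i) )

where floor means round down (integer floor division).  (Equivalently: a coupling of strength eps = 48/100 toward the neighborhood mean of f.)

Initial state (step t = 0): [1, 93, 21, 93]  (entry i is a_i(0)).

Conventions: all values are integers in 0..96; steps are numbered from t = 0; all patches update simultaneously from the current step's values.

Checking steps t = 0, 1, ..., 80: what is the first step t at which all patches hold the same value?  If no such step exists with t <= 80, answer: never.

Simulating step by step:
t=0: [1, 93, 21, 93]  (not all equal)
t=1: [43, 61, 74, 61]  (not all equal)
t=2: [37, 27, 19, 27]  (not all equal)
t=3: [81, 75, 68, 75]  (not all equal)
t=4: [42, 32, 22, 32]  (not all equal)
t=5: [80, 81, 80, 81]  (not all equal)
t=6: [49, 49, 49, 49]  (all equal)

Answer: 6
Key observation: Synchronization is absorbing here: once all patches are equal they stay equal, and step 6 is the first all-equal step.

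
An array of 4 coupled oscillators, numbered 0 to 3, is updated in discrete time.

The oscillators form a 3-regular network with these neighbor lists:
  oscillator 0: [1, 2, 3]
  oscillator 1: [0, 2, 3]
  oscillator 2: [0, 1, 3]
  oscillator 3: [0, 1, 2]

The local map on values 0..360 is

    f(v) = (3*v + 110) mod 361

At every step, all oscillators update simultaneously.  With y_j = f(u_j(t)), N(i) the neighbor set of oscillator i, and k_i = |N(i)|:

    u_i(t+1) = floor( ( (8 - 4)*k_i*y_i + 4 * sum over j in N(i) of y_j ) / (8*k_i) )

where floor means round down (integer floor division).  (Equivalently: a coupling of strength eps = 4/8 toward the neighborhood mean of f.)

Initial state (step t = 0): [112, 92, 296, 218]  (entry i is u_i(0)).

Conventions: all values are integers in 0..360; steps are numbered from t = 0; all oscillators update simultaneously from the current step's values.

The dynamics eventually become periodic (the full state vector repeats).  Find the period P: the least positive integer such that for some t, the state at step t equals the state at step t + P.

Answer: 11
Key observation: The state at step 7, [156, 136, 100, 142], reappears at step 18 — and no state repeats earlier — so the cycle the system enters has period 11.

Derivation:
t=0: [112, 92, 296, 218]
t=1: [99, 79, 163, 85]
t=2: [121, 221, 185, 107]
t=3: [126, 106, 190, 112]
t=4: [142, 122, 206, 128]
t=5: [129, 109, 73, 115]
t=6: [151, 131, 215, 137]
t=7: [156, 136, 100, 142]
t=8: [172, 152, 116, 158]
t=9: [220, 200, 164, 206]
t=10: [123, 223, 187, 109]
t=11: [132, 112, 196, 118]
t=12: [160, 140, 224, 146]
t=13: [183, 163, 127, 169]
t=14: [253, 233, 197, 239]
t=15: [162, 142, 226, 148]
t=16: [189, 169, 133, 175]
t=17: [271, 251, 215, 257]
t=18: [156, 136, 100, 142]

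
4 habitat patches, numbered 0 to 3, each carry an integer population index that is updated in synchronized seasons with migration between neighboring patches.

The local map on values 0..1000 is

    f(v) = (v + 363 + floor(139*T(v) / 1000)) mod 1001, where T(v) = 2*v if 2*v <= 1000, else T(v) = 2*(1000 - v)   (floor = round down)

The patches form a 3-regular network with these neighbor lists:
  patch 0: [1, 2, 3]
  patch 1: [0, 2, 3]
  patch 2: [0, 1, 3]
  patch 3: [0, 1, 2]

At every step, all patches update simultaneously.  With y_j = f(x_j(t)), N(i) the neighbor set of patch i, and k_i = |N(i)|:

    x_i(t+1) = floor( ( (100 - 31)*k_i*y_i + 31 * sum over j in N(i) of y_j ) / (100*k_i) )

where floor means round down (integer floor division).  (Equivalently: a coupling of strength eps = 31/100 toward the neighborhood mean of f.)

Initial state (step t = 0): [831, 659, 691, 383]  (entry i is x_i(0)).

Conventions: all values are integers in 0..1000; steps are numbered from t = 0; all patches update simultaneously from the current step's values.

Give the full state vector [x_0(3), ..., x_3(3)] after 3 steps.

Simulating step by step:
t=0: [831, 659, 691, 383]
t=1: [279, 206, 219, 638]
t=2: [637, 582, 592, 274]
t=3: [155, 132, 136, 515]

Answer: [155, 132, 136, 515]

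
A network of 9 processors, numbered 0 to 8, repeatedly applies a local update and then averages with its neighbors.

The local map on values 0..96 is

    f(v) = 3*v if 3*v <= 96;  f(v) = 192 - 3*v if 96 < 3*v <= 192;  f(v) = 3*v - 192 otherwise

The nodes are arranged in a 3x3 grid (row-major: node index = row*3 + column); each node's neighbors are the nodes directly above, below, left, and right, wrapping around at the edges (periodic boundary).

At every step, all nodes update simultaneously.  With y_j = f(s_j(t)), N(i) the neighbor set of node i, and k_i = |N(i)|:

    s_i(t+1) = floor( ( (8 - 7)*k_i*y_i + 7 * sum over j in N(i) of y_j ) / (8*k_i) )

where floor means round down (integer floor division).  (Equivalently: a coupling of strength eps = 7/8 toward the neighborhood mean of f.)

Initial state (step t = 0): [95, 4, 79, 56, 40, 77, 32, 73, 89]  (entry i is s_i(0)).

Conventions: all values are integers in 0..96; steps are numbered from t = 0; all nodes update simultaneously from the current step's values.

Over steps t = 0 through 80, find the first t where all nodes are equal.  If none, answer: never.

Simulating step by step:
t=0: [95, 4, 79, 56, 40, 77, 32, 73, 89]  (not all equal)
t=1: [50, 53, 53, 68, 31, 52, 59, 59, 54]  (not all equal)
t=2: [25, 44, 34, 42, 32, 41, 23, 39, 25]  (not all equal)
t=3: [71, 81, 72, 75, 71, 80, 72, 75, 75]  (not all equal)
t=4: [31, 28, 36, 29, 38, 30, 29, 32, 32]  (not all equal)
t=5: [86, 87, 89, 87, 87, 86, 92, 87, 90]  (not all equal)
t=6: [73, 69, 70, 70, 68, 71, 72, 74, 74]  (not all equal)
t=7: [19, 20, 22, 20, 19, 19, 25, 21, 24]  (not all equal)
t=8: [64, 60, 62, 61, 59, 62, 64, 65, 66]  (not all equal)
t=9: [5, 6, 6, 5, 8, 8, 3, 7, 4]  (not all equal)
t=10: [15, 19, 17, 17, 20, 18, 14, 16, 17]  (not all equal)
t=11: [49, 51, 51, 50, 53, 53, 47, 51, 49]  (not all equal)
t=12: [43, 39, 40, 40, 37, 38, 43, 41, 41]  (not all equal)
t=13: [69, 71, 71, 71, 74, 74, 67, 71, 70]  (not all equal)
t=14: [17, 21, 21, 21, 24, 23, 17, 19, 19]  (not all equal)
t=15: [58, 61, 60, 61, 64, 64, 56, 60, 59]  (not all equal)
t=16: [14, 10, 10, 10, 6, 7, 14, 12, 12]  (not all equal)
t=17: [34, 31, 31, 30, 27, 27, 36, 32, 32]  (not all equal)
t=18: [90, 90, 90, 84, 88, 88, 91, 89, 89]  (not all equal)
t=19: [74, 76, 76, 73, 71, 71, 73, 76, 76]  (not all equal)
t=20: [31, 31, 31, 25, 28, 28, 31, 30, 30]  (not all equal)
t=21: [89, 90, 90, 86, 85, 85, 87, 90, 90]  (not all equal)
t=22: [73, 74, 74, 67, 70, 70, 73, 72, 72]  (not all equal)
t=23: [24, 25, 25, 20, 19, 19, 21, 24, 24]  (not all equal)
t=24: [68, 69, 69, 61, 64, 64, 68, 67, 67]  (not all equal)
t=25: [12, 9, 9, 6, 7, 7, 10, 9, 9]  (not all equal)
t=26: [26, 27, 27, 25, 22, 22, 27, 26, 26]  (not all equal)
t=27: [79, 76, 76, 73, 73, 73, 77, 76, 76]  (not all equal)
t=28: [35, 36, 36, 33, 30, 30, 36, 34, 34]  (not all equal)
t=29: [86, 87, 87, 88, 89, 89, 89, 87, 87]  (not all equal)
t=30: [70, 69, 69, 72, 71, 71, 69, 71, 71]  (not all equal)
t=31: [17, 18, 18, 19, 20, 20, 20, 18, 18]  (not all equal)
t=32: [55, 54, 54, 57, 56, 56, 54, 56, 56]  (not all equal)
t=33: [27, 26, 26, 25, 24, 24, 24, 26, 26]  (not all equal)
t=34: [76, 77, 77, 74, 75, 75, 77, 75, 75]  (not all equal)
t=35: [36, 35, 35, 34, 33, 33, 33, 35, 35]  (not all equal)
t=36: [88, 87, 87, 90, 89, 89, 87, 89, 89]  (not all equal)
t=37: [71, 72, 72, 73, 74, 74, 74, 72, 72]  (not all equal)
t=38: [25, 24, 24, 27, 26, 26, 24, 26, 26]  (not all equal)
t=39: [74, 75, 75, 76, 77, 77, 77, 75, 75]  (not all equal)
t=40: [34, 33, 33, 36, 35, 35, 33, 35, 35]  (not all equal)
t=41: [90, 89, 89, 88, 87, 87, 87, 89, 89]  (not all equal)
t=42: [73, 74, 74, 71, 72, 72, 74, 72, 72]  (not all equal)
t=43: [27, 26, 26, 25, 24, 24, 24, 26, 26]  (not all equal)

Answer: never
Key observation: The state at step 33 reappears at step 43 — the system is in a cycle of period 10 from step 33 on.  No step 0..43 is synchronized, and the cycle repeats forever, so no step up to 80 (or ever) has all nodes equal.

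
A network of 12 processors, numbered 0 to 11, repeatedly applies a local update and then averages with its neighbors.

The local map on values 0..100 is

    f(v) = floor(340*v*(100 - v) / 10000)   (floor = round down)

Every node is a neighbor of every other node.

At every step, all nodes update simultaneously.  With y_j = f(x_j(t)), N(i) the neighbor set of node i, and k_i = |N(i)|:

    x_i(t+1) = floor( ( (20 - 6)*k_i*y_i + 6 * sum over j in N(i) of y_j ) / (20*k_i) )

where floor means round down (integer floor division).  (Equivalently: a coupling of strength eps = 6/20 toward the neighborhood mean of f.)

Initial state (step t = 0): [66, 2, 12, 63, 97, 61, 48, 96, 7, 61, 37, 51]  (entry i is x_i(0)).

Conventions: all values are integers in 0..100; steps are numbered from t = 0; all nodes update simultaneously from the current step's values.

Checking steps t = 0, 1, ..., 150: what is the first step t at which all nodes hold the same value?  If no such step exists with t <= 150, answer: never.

Simulating step by step:
t=0: [66, 2, 12, 63, 97, 61, 48, 96, 7, 61, 37, 51]  (not all equal)
t=1: [68, 21, 41, 70, 23, 71, 74, 26, 32, 71, 70, 74]  (not all equal)
t=2: [71, 60, 77, 70, 62, 69, 66, 66, 71, 69, 70, 66]  (not all equal)
t=3: [70, 78, 64, 71, 77, 72, 74, 74, 70, 72, 71, 74]  (not all equal)
t=4: [69, 61, 74, 69, 62, 67, 65, 65, 69, 67, 69, 65]  (not all equal)
t=5: [72, 78, 68, 72, 78, 74, 76, 76, 72, 74, 72, 76]  (not all equal)
t=6: [66, 60, 70, 66, 60, 64, 62, 62, 66, 64, 66, 62]  (not all equal)
t=7: [76, 79, 73, 76, 79, 77, 79, 79, 76, 77, 76, 79]  (not all equal)
t=8: [61, 57, 64, 61, 57, 59, 57, 57, 61, 59, 61, 57]  (not all equal)
t=9: [80, 82, 79, 80, 82, 81, 82, 82, 80, 81, 80, 82]  (not all equal)
t=10: [53, 50, 54, 53, 50, 52, 50, 50, 53, 52, 53, 50]  (not all equal)
t=11: [84, 84, 84, 84, 84, 84, 84, 84, 84, 84, 84, 84]  (all equal)

Answer: 11
Key observation: Synchronization is absorbing here: once all nodes are equal they stay equal, and step 11 is the first all-equal step.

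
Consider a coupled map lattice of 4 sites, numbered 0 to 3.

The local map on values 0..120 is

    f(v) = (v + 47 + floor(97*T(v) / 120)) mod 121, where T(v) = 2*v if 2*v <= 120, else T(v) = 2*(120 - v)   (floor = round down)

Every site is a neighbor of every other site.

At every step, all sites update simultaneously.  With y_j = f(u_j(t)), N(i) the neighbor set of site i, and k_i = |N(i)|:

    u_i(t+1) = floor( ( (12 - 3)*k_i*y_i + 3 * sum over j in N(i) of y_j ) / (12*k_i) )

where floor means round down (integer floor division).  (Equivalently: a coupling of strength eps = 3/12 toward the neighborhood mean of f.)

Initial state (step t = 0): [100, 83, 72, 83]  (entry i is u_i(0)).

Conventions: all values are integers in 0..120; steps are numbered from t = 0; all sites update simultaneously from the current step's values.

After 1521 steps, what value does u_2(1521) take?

Simulating step by step:
t=0: [100, 83, 72, 83]
t=1: [61, 67, 72, 67]
t=2: [80, 78, 76, 78]
t=3: [70, 71, 72, 71]
t=4: [75, 75, 75, 75]
t=5: [73, 73, 73, 73]
t=6: [74, 74, 74, 74]
t=7: [74, 74, 74, 74]

Answer: u_2(1521) = 74
Key observation: The state at step 6, [74, 74, 74, 74], reappears at step 7: the system is in a cycle of period 1 from step 6 on.  Therefore the state at step 1521 equals the state at step 6 + ((1521 - 6) mod 1) = 6, which is [74, 74, 74, 74].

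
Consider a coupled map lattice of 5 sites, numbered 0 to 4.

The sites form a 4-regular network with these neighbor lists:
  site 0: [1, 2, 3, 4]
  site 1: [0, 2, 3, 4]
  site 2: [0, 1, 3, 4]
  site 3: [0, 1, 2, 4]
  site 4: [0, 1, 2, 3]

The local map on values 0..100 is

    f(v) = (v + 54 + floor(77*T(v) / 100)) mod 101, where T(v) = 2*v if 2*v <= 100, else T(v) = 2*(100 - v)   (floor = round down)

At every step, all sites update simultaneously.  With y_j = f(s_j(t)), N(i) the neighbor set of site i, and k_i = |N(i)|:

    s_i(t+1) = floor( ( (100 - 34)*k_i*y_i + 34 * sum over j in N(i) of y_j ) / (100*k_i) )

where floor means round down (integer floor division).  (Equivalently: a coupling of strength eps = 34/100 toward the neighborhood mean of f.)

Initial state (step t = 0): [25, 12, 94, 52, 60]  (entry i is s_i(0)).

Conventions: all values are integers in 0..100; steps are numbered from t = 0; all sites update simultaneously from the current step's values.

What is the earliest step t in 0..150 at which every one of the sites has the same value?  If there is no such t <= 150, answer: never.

Answer: 5
Key observation: Synchronization is absorbing here: once all sites are equal they stay equal, and step 5 is the first all-equal step.

Derivation:
t=0: [25, 12, 94, 52, 60]  (not all equal)
t=1: [35, 74, 58, 71, 68]  (not all equal)
t=2: [50, 65, 70, 66, 67]  (not all equal)
t=3: [76, 71, 70, 71, 70]  (not all equal)
t=4: [66, 67, 68, 67, 68]  (not all equal)
t=5: [70, 70, 70, 70, 70]  (all equal)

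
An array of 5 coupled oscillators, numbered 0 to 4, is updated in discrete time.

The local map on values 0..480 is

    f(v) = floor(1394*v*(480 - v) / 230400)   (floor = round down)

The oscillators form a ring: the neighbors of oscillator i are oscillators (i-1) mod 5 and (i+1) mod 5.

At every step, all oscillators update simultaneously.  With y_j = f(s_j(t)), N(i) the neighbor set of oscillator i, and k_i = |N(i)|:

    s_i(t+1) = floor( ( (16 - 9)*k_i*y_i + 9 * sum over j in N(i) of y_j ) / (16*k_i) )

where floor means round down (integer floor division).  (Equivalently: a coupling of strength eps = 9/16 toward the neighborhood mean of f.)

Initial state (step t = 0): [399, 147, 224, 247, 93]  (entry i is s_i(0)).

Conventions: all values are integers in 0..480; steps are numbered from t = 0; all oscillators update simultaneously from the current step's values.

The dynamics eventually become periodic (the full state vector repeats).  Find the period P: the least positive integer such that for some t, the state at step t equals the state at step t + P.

Answer: 2
Key observation: The state at step 16, [318, 318, 318, 318, 318], reappears at step 18 — and no state repeats earlier — so the cycle the system enters has period 2.

Derivation:
t=0: [399, 147, 224, 247, 93]
t=1: [229, 281, 332, 310, 247]
t=2: [344, 329, 314, 320, 339]
t=3: [289, 299, 309, 305, 292]
t=4: [331, 326, 322, 323, 329]
t=5: [299, 302, 305, 304, 301]
t=6: [325, 324, 323, 323, 325]
t=7: [304, 305, 305, 305, 304]
t=8: [322, 322, 322, 322, 322]
t=9: [307, 307, 307, 307, 307]
t=10: [321, 321, 321, 321, 321]
t=11: [308, 308, 308, 308, 308]
t=12: [320, 320, 320, 320, 320]
t=13: [309, 309, 309, 309, 309]
t=14: [319, 319, 319, 319, 319]
t=15: [310, 310, 310, 310, 310]
t=16: [318, 318, 318, 318, 318]
t=17: [311, 311, 311, 311, 311]
t=18: [318, 318, 318, 318, 318]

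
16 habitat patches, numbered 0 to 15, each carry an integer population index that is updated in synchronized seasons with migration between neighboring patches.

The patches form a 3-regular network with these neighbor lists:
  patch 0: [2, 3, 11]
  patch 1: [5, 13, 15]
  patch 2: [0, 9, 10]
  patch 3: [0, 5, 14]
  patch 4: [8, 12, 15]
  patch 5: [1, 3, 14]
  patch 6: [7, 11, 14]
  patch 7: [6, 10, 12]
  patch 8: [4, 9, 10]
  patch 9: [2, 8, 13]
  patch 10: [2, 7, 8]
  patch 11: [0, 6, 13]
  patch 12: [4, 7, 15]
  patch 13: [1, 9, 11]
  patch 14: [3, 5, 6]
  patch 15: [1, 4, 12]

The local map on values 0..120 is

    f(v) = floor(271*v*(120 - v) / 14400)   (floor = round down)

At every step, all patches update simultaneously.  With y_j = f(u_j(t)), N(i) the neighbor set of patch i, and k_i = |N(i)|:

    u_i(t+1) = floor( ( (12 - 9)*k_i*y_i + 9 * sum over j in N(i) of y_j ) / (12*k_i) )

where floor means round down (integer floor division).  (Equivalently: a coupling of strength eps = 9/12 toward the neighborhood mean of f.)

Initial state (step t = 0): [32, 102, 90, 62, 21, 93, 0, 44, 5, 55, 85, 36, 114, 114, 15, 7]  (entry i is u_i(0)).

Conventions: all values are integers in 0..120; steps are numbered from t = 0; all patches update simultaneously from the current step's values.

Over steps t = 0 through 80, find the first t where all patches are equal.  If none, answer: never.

Simulating step by step:
t=0: [32, 102, 90, 62, 21, 93, 0, 44, 5, 55, 85, 36, 114, 114, 15, 7]  (not all equal)
t=1: [56, 26, 56, 48, 18, 44, 36, 32, 42, 34, 44, 30, 31, 42, 35, 24]  (not all equal)
t=2: [62, 52, 62, 62, 47, 56, 53, 55, 53, 61, 60, 58, 45, 52, 59, 43]  (not all equal)
t=3: [67, 65, 67, 67, 63, 66, 66, 65, 66, 66, 66, 66, 64, 66, 66, 63]  (not all equal)
t=4: [66, 67, 66, 66, 67, 66, 67, 67, 67, 66, 66, 66, 67, 67, 66, 67]  (not all equal)
t=5: [67, 66, 67, 67, 66, 66, 66, 66, 66, 66, 66, 66, 66, 66, 66, 66]  (not all equal)
t=6: [66, 67, 66, 66, 67, 66, 67, 67, 67, 66, 66, 66, 67, 67, 66, 67]  (not all equal)

Answer: never
Key observation: The state at step 4 reappears at step 6 — the system is in a cycle of period 2 from step 4 on.  No step 0..6 is synchronized, and the cycle repeats forever, so no step up to 80 (or ever) has all patches equal.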